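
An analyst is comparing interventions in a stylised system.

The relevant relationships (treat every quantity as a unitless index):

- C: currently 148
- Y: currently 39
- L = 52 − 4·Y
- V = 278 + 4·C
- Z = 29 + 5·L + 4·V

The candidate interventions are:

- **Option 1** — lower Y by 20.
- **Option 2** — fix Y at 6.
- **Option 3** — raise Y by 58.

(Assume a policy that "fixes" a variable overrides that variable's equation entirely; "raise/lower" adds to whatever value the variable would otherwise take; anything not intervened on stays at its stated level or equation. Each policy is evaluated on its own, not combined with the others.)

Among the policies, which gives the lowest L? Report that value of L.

-336

Option 1 (Y − 20):
  Y = 39 − 20 = 19
  L = 52 − 4·19 = -24
Option 2 (Y := 6):
  Y = 6
  L = 52 − 4·6 = 28
Option 3 (Y + 58):
  Y = 39 + 58 = 97
  L = 52 − 4·97 = -336
Comparing — Option 1: L=-24, Option 2: L=28, Option 3: L=-336. Lowest is -336 (Option 3).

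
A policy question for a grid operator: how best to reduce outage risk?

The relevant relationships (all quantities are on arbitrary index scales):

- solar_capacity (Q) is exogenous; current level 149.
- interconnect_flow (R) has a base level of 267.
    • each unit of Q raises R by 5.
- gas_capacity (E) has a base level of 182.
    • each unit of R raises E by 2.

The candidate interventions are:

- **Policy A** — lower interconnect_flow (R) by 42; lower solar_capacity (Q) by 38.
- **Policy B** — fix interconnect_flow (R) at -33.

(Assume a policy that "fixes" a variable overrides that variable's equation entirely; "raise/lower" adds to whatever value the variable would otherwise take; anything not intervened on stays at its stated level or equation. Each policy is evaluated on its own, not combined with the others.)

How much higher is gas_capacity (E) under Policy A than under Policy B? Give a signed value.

Policy A (R − 42, Q − 38):
  Q = 149 − 38 = 111
  R = 267 + 5·111 (−42 from intervention) = 780
  E = 182 + 2·780 = 1742
Policy B (R := -33):
  Q = 149
  R = -33
  E = 182 + 2·(-33) = 116
E: 1742 − 116 = 1626

1626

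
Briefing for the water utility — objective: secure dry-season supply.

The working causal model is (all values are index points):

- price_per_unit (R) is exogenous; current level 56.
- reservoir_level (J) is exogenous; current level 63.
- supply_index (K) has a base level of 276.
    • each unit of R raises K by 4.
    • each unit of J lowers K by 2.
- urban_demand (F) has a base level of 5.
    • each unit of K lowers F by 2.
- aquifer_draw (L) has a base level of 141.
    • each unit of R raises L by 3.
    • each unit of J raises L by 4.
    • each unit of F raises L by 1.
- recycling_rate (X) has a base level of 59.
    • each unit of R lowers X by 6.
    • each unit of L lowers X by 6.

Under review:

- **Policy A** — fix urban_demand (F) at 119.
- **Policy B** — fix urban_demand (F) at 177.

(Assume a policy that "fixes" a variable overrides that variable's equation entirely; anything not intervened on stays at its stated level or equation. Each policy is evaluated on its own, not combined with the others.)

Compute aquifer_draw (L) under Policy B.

Policy B (F := 177):
  R = 56
  J = 63
  K = 276 + 4·56 − 2·63 = 374
  F = 177
  L = 141 + 3·56 + 4·63 + 177 = 738

738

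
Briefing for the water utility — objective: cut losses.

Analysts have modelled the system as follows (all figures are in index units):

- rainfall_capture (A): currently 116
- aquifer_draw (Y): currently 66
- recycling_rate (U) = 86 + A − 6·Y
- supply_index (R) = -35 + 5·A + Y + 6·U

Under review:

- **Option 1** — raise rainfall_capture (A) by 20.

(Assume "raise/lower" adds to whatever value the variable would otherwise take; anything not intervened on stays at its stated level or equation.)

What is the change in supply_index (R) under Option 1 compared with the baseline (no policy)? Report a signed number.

220

Baseline:
  A = 116
  Y = 66
  U = 86 + 116 − 6·66 = -194
  R = -35 + 5·116 + 66 + 6·(-194) = -553
Option 1 (A + 20):
  A = 116 + 20 = 136
  Y = 66
  U = 86 + 136 − 6·66 = -174
  R = -35 + 5·136 + 66 + 6·(-174) = -333
Change in R: -333 − (-553) = 220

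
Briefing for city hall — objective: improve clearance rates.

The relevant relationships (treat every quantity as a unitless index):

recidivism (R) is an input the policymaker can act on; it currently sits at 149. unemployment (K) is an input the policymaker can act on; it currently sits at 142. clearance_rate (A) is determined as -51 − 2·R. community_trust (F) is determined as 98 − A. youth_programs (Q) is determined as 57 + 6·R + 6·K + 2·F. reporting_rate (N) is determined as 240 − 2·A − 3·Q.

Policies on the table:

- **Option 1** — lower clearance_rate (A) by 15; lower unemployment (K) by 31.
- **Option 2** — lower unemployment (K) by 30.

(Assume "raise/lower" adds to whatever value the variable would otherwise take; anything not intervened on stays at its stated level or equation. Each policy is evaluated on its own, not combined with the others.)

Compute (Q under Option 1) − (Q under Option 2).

24

Option 1 (A − 15, K − 31):
  R = 149
  K = 142 − 31 = 111
  A = -51 − 2·149 (−15 from intervention) = -364
  F = 98 − (-364) = 462
  Q = 57 + 6·149 + 6·111 + 2·462 = 2541
Option 2 (K − 30):
  R = 149
  K = 142 − 30 = 112
  A = -51 − 2·149 = -349
  F = 98 − (-349) = 447
  Q = 57 + 6·149 + 6·112 + 2·447 = 2517
Q: 2541 − 2517 = 24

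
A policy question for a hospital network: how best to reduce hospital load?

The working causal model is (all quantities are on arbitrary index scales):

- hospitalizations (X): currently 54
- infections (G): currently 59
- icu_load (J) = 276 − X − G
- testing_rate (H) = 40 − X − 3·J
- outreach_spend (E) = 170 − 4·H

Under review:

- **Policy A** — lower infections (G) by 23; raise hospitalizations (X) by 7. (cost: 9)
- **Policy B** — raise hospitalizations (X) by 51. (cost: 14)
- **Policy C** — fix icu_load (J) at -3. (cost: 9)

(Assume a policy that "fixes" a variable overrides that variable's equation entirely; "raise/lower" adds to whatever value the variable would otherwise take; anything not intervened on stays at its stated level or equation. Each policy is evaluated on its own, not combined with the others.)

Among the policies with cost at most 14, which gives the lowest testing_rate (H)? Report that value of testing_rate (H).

-558

Policy A (G − 23, X + 7):
  X = 54 + 7 = 61
  G = 59 − 23 = 36
  J = 276 − 61 − 36 = 179
  H = 40 − 61 − 3·179 = -558
Policy B (X + 51):
  X = 54 + 51 = 105
  G = 59
  J = 276 − 105 − 59 = 112
  H = 40 − 105 − 3·112 = -401
Policy C (J := -3):
  X = 54
  G = 59
  J = -3
  H = 40 − 54 − 3·(-3) = -5
Comparing — Policy A: H=-558, Policy B: H=-401, Policy C: H=-5. Lowest is -558 (Policy A).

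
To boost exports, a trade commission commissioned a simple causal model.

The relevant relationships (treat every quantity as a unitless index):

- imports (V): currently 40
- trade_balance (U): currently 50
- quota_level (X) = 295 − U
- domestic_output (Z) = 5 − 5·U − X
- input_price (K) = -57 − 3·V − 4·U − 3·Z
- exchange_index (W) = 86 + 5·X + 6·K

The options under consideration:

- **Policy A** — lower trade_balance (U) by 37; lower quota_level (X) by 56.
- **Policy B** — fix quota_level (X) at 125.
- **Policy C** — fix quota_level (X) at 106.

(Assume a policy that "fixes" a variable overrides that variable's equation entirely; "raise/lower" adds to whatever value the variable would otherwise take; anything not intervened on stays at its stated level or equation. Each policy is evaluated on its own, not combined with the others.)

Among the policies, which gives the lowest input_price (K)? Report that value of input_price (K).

629

Policy A (U − 37, X − 56):
  V = 40
  U = 50 − 37 = 13
  X = 295 − 13 (−56 from intervention) = 226
  Z = 5 − 5·13 − 226 = -286
  K = -57 − 3·40 − 4·13 − 3·(-286) = 629
Policy B (X := 125):
  V = 40
  U = 50
  X = 125
  Z = 5 − 5·50 − 125 = -370
  K = -57 − 3·40 − 4·50 − 3·(-370) = 733
Policy C (X := 106):
  V = 40
  U = 50
  X = 106
  Z = 5 − 5·50 − 106 = -351
  K = -57 − 3·40 − 4·50 − 3·(-351) = 676
Comparing — Policy A: K=629, Policy B: K=733, Policy C: K=676. Lowest is 629 (Policy A).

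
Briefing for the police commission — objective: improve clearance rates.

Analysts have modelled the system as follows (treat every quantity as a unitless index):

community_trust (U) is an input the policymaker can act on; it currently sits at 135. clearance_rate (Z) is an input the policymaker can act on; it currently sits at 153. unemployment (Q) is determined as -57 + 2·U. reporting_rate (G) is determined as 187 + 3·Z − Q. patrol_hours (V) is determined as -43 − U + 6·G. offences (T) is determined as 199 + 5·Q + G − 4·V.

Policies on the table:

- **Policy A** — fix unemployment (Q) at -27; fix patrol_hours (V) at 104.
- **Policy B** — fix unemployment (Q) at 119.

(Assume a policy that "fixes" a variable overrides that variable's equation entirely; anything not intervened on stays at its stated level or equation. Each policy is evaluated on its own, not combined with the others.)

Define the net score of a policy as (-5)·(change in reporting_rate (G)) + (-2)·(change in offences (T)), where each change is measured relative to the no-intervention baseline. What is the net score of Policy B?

Baseline:
  U = 135
  Z = 153
  Q = -57 + 2·135 = 213
  G = 187 + 3·153 − 213 = 433
  V = -43 − 135 + 6·433 = 2420
  T = 199 + 5·213 + 433 − 4·2420 = -7983
Policy B (Q := 119):
  U = 135
  Z = 153
  Q = 119
  G = 187 + 3·153 − 119 = 527
  V = -43 − 135 + 6·527 = 2984
  T = 199 + 5·119 + 527 − 4·2984 = -10615
ΔG = 527 − 433 = 94; ΔT = -10615 − (-7983) = -2632
Score = (-5)·94 + (-2)·(-2632) = 4794

4794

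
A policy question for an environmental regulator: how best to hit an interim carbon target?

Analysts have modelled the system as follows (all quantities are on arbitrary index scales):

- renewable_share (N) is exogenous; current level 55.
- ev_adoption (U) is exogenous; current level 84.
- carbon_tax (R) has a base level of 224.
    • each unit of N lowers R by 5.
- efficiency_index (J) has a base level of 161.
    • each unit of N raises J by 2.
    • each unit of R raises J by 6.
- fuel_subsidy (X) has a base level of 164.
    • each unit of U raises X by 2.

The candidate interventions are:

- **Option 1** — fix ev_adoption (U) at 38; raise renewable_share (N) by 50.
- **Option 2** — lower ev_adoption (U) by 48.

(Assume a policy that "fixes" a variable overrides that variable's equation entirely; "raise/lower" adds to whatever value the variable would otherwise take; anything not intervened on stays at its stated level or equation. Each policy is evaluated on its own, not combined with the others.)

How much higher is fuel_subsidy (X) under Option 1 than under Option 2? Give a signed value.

Option 1 (U := 38, N + 50):
  U = 38
  X = 164 + 2·38 = 240
Option 2 (U − 48):
  U = 84 − 48 = 36
  X = 164 + 2·36 = 236
X: 240 − 236 = 4

4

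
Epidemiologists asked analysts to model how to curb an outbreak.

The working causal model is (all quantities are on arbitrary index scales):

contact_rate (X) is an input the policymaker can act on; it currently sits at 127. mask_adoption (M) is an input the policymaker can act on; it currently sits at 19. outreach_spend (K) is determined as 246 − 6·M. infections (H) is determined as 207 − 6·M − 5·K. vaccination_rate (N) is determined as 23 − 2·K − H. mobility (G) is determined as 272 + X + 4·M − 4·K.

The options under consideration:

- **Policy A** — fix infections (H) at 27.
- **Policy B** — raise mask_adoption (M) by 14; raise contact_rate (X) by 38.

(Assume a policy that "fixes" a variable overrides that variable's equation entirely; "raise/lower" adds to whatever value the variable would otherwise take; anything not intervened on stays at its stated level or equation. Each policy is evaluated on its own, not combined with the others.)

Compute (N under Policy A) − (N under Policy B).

Policy A (H := 27):
  M = 19
  K = 246 − 6·19 = 132
  H = 27
  N = 23 − 2·132 − 27 = -268
Policy B (M + 14, X + 38):
  M = 19 + 14 = 33
  K = 246 − 6·33 = 48
  H = 207 − 6·33 − 5·48 = -231
  N = 23 − 2·48 − (-231) = 158
N: -268 − 158 = -426

-426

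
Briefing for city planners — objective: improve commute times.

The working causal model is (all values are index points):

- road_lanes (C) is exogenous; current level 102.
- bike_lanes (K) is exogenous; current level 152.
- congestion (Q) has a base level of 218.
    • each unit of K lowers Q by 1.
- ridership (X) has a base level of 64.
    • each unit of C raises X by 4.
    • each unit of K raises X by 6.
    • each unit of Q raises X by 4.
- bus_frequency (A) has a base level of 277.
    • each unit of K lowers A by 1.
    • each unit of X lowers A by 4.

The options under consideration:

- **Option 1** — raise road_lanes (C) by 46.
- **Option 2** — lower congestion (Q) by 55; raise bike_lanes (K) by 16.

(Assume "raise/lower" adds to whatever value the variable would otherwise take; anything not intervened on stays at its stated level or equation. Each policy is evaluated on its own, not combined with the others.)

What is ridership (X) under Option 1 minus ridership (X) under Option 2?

Option 1 (C + 46):
  C = 102 + 46 = 148
  K = 152
  Q = 218 − 152 = 66
  X = 64 + 4·148 + 6·152 + 4·66 = 1832
Option 2 (Q − 55, K + 16):
  C = 102
  K = 152 + 16 = 168
  Q = 218 − 168 (−55 from intervention) = -5
  X = 64 + 4·102 + 6·168 + 4·(-5) = 1460
X: 1832 − 1460 = 372

372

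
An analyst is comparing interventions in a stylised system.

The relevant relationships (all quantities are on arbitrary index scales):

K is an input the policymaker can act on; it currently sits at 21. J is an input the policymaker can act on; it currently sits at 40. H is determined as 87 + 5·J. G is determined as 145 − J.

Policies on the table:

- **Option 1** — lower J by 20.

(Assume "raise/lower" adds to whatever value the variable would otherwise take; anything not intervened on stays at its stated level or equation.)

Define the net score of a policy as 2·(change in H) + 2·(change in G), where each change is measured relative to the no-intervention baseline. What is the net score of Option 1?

-160

Baseline:
  J = 40
  H = 87 + 5·40 = 287
  G = 145 − 40 = 105
Option 1 (J − 20):
  J = 40 − 20 = 20
  H = 87 + 5·20 = 187
  G = 145 − 20 = 125
ΔH = 187 − 287 = -100; ΔG = 125 − 105 = 20
Score = 2·(-100) + 2·20 = -160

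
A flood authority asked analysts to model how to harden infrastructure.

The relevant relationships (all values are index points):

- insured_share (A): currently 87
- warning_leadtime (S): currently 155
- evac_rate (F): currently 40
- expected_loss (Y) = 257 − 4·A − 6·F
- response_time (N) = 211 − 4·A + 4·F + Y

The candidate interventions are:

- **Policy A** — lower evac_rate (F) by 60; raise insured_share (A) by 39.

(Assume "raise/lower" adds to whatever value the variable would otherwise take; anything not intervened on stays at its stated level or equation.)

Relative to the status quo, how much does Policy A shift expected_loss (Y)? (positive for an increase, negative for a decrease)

Baseline:
  A = 87
  F = 40
  Y = 257 − 4·87 − 6·40 = -331
Policy A (F − 60, A + 39):
  A = 87 + 39 = 126
  F = 40 − 60 = -20
  Y = 257 − 4·126 − 6·(-20) = -127
Change in Y: -127 − (-331) = 204

204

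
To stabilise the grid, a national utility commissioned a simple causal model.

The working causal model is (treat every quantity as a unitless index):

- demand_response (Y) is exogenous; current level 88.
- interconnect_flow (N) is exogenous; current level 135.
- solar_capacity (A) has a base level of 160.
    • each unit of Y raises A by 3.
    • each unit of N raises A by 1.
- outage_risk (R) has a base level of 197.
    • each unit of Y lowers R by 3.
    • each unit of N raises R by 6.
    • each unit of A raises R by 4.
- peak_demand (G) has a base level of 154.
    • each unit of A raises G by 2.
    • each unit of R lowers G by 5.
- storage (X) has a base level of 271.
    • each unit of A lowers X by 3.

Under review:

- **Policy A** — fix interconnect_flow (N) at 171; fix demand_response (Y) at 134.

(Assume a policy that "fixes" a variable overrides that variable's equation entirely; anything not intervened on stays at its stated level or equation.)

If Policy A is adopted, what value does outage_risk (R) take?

Policy A (N := 171, Y := 134):
  Y = 134
  N = 171
  A = 160 + 3·134 + 171 = 733
  R = 197 − 3·134 + 6·171 + 4·733 = 3753

3753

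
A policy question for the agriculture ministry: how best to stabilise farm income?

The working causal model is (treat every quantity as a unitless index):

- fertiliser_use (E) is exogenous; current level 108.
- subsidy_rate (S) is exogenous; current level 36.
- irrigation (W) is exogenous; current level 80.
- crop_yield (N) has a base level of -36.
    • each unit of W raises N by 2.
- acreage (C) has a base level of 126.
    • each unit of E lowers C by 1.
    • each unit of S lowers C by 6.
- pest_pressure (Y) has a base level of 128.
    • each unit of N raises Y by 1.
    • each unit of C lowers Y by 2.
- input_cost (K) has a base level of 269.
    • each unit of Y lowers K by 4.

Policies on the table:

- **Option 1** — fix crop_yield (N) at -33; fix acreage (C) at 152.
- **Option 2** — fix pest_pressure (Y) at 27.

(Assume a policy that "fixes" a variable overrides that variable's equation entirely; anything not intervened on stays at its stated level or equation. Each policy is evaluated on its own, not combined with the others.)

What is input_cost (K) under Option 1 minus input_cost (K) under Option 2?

Option 1 (N := -33, C := 152):
  E = 108
  S = 36
  W = 80
  N = -33
  C = 152
  Y = 128 + (-33) − 2·152 = -209
  K = 269 − 4·(-209) = 1105
Option 2 (Y := 27):
  E = 108
  S = 36
  W = 80
  N = -36 + 2·80 = 124
  C = 126 − 108 − 6·36 = -198
  Y = 27
  K = 269 − 4·27 = 161
K: 1105 − 161 = 944

944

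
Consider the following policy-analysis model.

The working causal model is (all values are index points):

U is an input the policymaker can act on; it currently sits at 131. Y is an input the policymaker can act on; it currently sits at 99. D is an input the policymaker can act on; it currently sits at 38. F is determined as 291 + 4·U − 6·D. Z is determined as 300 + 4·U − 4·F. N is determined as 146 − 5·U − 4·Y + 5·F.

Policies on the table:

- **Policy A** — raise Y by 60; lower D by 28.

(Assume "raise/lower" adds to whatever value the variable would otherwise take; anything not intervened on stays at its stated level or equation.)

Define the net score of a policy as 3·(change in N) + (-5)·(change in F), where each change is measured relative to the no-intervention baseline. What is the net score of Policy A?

960

Baseline:
  U = 131
  Y = 99
  D = 38
  F = 291 + 4·131 − 6·38 = 587
  N = 146 − 5·131 − 4·99 + 5·587 = 2030
Policy A (Y + 60, D − 28):
  U = 131
  Y = 99 + 60 = 159
  D = 38 − 28 = 10
  F = 291 + 4·131 − 6·10 = 755
  N = 146 − 5·131 − 4·159 + 5·755 = 2630
ΔN = 2630 − 2030 = 600; ΔF = 755 − 587 = 168
Score = 3·600 + (-5)·168 = 960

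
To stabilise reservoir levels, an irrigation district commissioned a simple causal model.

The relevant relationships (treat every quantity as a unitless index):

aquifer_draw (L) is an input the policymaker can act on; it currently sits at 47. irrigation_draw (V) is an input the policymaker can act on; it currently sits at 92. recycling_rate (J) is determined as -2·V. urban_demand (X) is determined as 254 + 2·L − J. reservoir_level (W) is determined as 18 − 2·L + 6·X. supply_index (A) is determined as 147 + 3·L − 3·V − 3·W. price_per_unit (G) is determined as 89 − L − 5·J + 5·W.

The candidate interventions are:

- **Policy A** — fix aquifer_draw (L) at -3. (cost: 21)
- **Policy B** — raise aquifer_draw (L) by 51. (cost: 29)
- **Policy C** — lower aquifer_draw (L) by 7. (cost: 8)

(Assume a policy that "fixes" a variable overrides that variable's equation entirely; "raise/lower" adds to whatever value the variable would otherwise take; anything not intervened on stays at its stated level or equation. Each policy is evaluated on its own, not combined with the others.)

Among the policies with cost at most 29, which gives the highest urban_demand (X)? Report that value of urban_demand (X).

Policy A (L := -3):
  L = -3
  V = 92
  J = 0 − 2·92 = -184
  X = 254 + 2·(-3) − (-184) = 432
Policy B (L + 51):
  L = 47 + 51 = 98
  V = 92
  J = 0 − 2·92 = -184
  X = 254 + 2·98 − (-184) = 634
Policy C (L − 7):
  L = 47 − 7 = 40
  V = 92
  J = 0 − 2·92 = -184
  X = 254 + 2·40 − (-184) = 518
Comparing — Policy A: X=432, Policy B: X=634, Policy C: X=518. Highest is 634 (Policy B).

634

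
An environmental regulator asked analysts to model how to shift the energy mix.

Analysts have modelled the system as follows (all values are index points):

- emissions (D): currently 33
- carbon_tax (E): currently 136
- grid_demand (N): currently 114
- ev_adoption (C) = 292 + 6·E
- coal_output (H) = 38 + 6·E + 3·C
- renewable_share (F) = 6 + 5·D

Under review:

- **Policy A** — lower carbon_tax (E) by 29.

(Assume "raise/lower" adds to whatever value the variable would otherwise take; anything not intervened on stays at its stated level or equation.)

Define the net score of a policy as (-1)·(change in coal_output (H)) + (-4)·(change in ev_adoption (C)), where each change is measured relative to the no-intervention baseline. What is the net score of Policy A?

1392

Baseline:
  E = 136
  C = 292 + 6·136 = 1108
  H = 38 + 6·136 + 3·1108 = 4178
Policy A (E − 29):
  E = 136 − 29 = 107
  C = 292 + 6·107 = 934
  H = 38 + 6·107 + 3·934 = 3482
ΔH = 3482 − 4178 = -696; ΔC = 934 − 1108 = -174
Score = (-1)·(-696) + (-4)·(-174) = 1392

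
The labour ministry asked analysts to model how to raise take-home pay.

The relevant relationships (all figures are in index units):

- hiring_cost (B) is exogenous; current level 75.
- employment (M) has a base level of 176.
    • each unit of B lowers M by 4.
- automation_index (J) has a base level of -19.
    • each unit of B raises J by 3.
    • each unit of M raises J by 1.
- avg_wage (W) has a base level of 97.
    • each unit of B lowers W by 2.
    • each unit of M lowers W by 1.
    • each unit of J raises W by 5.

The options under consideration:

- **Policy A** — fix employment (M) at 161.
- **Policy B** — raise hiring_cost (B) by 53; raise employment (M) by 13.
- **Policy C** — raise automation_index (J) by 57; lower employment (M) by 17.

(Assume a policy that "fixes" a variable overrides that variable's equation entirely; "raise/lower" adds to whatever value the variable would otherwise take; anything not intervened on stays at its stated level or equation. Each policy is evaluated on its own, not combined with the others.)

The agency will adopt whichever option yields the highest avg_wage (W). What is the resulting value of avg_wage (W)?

Policy A (M := 161):
  B = 75
  M = 161
  J = -19 + 3·75 + 161 = 367
  W = 97 − 2·75 − 161 + 5·367 = 1621
Policy B (B + 53, M + 13):
  B = 75 + 53 = 128
  M = 176 − 4·128 (+13 from intervention) = -323
  J = -19 + 3·128 + (-323) = 42
  W = 97 − 2·128 − (-323) + 5·42 = 374
Policy C (J + 57, M − 17):
  B = 75
  M = 176 − 4·75 (−17 from intervention) = -141
  J = -19 + 3·75 + (-141) (+57 from intervention) = 122
  W = 97 − 2·75 − (-141) + 5·122 = 698
Comparing — Policy A: W=1621, Policy B: W=374, Policy C: W=698. Highest is 1621 (Policy A).

1621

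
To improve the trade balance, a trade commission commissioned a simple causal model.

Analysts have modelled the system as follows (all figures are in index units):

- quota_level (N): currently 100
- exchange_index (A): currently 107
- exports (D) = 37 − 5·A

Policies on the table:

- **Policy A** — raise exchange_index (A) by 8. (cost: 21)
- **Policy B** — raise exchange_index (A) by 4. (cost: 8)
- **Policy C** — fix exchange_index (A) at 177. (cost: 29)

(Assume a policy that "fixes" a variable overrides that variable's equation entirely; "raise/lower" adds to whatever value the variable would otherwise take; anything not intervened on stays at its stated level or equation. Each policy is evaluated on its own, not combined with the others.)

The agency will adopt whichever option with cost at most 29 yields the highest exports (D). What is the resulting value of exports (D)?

-518

Policy A (A + 8):
  A = 107 + 8 = 115
  D = 37 − 5·115 = -538
Policy B (A + 4):
  A = 107 + 4 = 111
  D = 37 − 5·111 = -518
Policy C (A := 177):
  A = 177
  D = 37 − 5·177 = -848
Comparing — Policy A: D=-538, Policy B: D=-518, Policy C: D=-848. Highest is -518 (Policy B).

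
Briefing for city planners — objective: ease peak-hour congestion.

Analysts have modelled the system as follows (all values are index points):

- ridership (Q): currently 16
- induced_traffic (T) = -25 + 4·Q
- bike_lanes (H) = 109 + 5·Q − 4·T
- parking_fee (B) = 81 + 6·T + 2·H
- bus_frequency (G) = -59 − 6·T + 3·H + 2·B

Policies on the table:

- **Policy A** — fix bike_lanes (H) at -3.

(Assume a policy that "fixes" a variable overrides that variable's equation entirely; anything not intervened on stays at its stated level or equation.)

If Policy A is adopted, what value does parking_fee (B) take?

Policy A (H := -3):
  Q = 16
  T = -25 + 4·16 = 39
  H = -3
  B = 81 + 6·39 + 2·(-3) = 309

309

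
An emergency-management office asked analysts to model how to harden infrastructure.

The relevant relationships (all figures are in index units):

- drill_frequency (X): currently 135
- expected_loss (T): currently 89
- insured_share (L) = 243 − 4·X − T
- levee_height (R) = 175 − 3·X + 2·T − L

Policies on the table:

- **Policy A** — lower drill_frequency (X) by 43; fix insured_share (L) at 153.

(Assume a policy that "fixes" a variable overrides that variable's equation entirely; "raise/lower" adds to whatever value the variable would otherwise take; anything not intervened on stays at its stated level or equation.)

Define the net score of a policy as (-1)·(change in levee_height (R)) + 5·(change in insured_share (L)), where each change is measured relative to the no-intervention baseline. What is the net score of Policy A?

Baseline:
  X = 135
  T = 89
  L = 243 − 4·135 − 89 = -386
  R = 175 − 3·135 + 2·89 − (-386) = 334
Policy A (X − 43, L := 153):
  X = 135 − 43 = 92
  T = 89
  L = 153
  R = 175 − 3·92 + 2·89 − 153 = -76
ΔR = -76 − 334 = -410; ΔL = 153 − (-386) = 539
Score = (-1)·(-410) + 5·539 = 3105

3105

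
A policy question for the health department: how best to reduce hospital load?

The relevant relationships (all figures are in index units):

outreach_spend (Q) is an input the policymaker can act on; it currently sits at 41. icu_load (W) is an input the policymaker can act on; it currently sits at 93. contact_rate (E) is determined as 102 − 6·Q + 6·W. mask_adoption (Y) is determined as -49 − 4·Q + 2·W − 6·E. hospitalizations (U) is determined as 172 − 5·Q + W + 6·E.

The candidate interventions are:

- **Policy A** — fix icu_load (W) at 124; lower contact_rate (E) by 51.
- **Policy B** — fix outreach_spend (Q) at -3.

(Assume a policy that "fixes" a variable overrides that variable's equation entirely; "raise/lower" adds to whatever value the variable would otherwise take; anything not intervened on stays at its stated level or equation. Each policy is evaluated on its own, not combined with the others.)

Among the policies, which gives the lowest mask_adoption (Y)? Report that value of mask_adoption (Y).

Policy A (W := 124, E − 51):
  Q = 41
  W = 124
  E = 102 − 6·41 + 6·124 (−51 from intervention) = 549
  Y = -49 − 4·41 + 2·124 − 6·549 = -3259
Policy B (Q := -3):
  Q = -3
  W = 93
  E = 102 − 6·(-3) + 6·93 = 678
  Y = -49 − 4·(-3) + 2·93 − 6·678 = -3919
Comparing — Policy A: Y=-3259, Policy B: Y=-3919. Lowest is -3919 (Policy B).

-3919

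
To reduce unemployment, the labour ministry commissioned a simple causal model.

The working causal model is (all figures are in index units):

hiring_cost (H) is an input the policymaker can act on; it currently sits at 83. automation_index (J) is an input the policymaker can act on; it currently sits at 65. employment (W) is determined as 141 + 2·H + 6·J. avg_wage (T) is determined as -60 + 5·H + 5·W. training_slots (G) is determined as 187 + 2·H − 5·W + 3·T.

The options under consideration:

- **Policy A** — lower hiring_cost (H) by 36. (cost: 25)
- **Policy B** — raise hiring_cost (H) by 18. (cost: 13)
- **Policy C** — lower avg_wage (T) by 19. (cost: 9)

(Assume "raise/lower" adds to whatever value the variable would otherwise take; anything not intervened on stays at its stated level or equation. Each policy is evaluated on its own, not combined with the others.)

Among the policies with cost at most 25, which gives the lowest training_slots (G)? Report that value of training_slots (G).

7056

Policy A (H − 36):
  H = 83 − 36 = 47
  J = 65
  W = 141 + 2·47 + 6·65 = 625
  T = -60 + 5·47 + 5·625 = 3300
  G = 187 + 2·47 − 5·625 + 3·3300 = 7056
Policy B (H + 18):
  H = 83 + 18 = 101
  J = 65
  W = 141 + 2·101 + 6·65 = 733
  T = -60 + 5·101 + 5·733 = 4110
  G = 187 + 2·101 − 5·733 + 3·4110 = 9054
Policy C (T − 19):
  H = 83
  J = 65
  W = 141 + 2·83 + 6·65 = 697
  T = -60 + 5·83 + 5·697 (−19 from intervention) = 3821
  G = 187 + 2·83 − 5·697 + 3·3821 = 8331
Comparing — Policy A: G=7056, Policy B: G=9054, Policy C: G=8331. Lowest is 7056 (Policy A).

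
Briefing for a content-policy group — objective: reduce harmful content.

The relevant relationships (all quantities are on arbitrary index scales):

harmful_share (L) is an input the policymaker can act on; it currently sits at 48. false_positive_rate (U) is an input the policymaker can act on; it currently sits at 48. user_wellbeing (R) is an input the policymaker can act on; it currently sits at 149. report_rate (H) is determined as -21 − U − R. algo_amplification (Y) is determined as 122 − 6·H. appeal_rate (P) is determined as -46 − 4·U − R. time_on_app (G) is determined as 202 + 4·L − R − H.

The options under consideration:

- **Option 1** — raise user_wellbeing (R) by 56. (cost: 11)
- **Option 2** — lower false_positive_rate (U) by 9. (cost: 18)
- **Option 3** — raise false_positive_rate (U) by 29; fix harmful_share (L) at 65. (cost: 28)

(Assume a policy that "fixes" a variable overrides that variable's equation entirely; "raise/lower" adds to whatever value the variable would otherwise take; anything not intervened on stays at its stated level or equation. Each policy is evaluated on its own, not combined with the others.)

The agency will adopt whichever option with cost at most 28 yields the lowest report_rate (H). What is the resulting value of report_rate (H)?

Option 1 (R + 56):
  U = 48
  R = 149 + 56 = 205
  H = -21 − 48 − 205 = -274
Option 2 (U − 9):
  U = 48 − 9 = 39
  R = 149
  H = -21 − 39 − 149 = -209
Option 3 (U + 29, L := 65):
  U = 48 + 29 = 77
  R = 149
  H = -21 − 77 − 149 = -247
Comparing — Option 1: H=-274, Option 2: H=-209, Option 3: H=-247. Lowest is -274 (Option 1).

-274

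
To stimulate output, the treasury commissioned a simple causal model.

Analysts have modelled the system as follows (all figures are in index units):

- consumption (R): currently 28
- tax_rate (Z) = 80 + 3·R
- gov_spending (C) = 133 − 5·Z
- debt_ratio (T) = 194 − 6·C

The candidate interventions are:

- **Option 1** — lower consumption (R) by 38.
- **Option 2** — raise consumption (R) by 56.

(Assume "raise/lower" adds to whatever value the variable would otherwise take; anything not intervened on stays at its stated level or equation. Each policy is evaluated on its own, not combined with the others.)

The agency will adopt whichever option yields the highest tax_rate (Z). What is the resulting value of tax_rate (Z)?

Option 1 (R − 38):
  R = 28 − 38 = -10
  Z = 80 + 3·(-10) = 50
Option 2 (R + 56):
  R = 28 + 56 = 84
  Z = 80 + 3·84 = 332
Comparing — Option 1: Z=50, Option 2: Z=332. Highest is 332 (Option 2).

332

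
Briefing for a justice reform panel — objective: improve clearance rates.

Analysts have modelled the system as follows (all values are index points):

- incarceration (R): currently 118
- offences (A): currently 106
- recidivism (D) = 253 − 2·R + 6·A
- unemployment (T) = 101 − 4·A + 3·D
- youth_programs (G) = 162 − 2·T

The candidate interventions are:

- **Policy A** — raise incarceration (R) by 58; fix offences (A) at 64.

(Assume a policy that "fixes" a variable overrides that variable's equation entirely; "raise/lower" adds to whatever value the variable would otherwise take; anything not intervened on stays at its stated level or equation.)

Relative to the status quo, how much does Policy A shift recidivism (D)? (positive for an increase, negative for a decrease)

Baseline:
  R = 118
  A = 106
  D = 253 − 2·118 + 6·106 = 653
Policy A (R + 58, A := 64):
  R = 118 + 58 = 176
  A = 64
  D = 253 − 2·176 + 6·64 = 285
Change in D: 285 − 653 = -368

-368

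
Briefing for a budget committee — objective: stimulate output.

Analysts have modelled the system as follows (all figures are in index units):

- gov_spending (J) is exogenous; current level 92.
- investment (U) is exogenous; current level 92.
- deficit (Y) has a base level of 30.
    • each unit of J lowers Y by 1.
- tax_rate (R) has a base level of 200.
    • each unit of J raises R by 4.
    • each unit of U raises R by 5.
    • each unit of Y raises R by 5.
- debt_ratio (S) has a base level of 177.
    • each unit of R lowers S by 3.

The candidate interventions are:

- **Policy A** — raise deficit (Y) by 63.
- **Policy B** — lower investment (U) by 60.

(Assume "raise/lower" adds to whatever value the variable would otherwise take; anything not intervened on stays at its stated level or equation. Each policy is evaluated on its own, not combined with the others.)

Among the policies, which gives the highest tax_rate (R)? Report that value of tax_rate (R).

1033

Policy A (Y + 63):
  J = 92
  U = 92
  Y = 30 − 92 (+63 from intervention) = 1
  R = 200 + 4·92 + 5·92 + 5·1 = 1033
Policy B (U − 60):
  J = 92
  U = 92 − 60 = 32
  Y = 30 − 92 = -62
  R = 200 + 4·92 + 5·32 + 5·(-62) = 418
Comparing — Policy A: R=1033, Policy B: R=418. Highest is 1033 (Policy A).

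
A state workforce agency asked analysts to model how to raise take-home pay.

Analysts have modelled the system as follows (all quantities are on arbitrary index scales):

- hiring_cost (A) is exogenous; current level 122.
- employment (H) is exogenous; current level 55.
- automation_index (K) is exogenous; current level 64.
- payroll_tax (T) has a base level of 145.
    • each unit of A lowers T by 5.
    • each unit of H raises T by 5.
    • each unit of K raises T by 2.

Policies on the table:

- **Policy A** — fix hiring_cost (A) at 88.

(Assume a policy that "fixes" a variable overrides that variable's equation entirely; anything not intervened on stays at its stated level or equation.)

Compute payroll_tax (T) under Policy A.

108

Policy A (A := 88):
  A = 88
  H = 55
  K = 64
  T = 145 − 5·88 + 5·55 + 2·64 = 108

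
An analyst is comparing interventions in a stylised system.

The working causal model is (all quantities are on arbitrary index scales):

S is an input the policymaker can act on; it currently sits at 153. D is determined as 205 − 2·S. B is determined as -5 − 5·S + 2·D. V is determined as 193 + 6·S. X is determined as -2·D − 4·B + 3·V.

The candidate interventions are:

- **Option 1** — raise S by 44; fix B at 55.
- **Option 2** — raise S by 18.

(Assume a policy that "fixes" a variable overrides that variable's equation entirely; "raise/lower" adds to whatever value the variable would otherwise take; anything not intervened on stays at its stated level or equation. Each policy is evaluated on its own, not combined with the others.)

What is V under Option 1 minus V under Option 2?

156

Option 1 (S + 44, B := 55):
  S = 153 + 44 = 197
  V = 193 + 6·197 = 1375
Option 2 (S + 18):
  S = 153 + 18 = 171
  V = 193 + 6·171 = 1219
V: 1375 − 1219 = 156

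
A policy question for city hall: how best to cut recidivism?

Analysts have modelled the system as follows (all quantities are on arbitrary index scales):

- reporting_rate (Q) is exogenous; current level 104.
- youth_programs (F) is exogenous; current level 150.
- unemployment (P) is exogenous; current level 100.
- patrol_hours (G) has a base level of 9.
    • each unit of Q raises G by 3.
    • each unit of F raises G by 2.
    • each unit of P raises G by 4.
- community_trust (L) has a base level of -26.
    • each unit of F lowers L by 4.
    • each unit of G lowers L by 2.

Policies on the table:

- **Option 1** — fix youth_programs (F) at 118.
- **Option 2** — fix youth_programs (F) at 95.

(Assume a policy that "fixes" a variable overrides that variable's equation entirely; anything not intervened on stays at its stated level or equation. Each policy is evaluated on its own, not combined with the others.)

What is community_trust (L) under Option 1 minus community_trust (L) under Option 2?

Option 1 (F := 118):
  Q = 104
  F = 118
  P = 100
  G = 9 + 3·104 + 2·118 + 4·100 = 957
  L = -26 − 4·118 − 2·957 = -2412
Option 2 (F := 95):
  Q = 104
  F = 95
  P = 100
  G = 9 + 3·104 + 2·95 + 4·100 = 911
  L = -26 − 4·95 − 2·911 = -2228
L: -2412 − (-2228) = -184

-184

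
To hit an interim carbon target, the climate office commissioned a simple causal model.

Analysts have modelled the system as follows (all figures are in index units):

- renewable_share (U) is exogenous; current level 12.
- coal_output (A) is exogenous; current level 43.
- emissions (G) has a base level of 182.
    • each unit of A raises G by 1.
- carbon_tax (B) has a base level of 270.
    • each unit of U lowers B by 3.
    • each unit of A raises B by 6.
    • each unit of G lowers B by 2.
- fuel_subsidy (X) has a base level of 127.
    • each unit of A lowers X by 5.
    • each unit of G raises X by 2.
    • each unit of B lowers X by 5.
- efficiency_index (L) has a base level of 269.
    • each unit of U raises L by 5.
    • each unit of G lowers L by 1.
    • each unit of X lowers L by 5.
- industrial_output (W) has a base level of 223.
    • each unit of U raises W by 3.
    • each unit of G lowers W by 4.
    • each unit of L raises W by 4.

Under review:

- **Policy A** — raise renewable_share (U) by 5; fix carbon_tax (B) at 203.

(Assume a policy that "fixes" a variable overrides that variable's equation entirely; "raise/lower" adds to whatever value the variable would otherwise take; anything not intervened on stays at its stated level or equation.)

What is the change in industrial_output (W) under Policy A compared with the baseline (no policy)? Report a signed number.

16215

Baseline:
  U = 12
  A = 43
  G = 182 + 43 = 225
  B = 270 − 3·12 + 6·43 − 2·225 = 42
  X = 127 − 5·43 + 2·225 − 5·42 = 152
  L = 269 + 5·12 − 225 − 5·152 = -656
  W = 223 + 3·12 − 4·225 + 4·(-656) = -3265
Policy A (U + 5, B := 203):
  U = 12 + 5 = 17
  A = 43
  G = 182 + 43 = 225
  B = 203
  X = 127 − 5·43 + 2·225 − 5·203 = -653
  L = 269 + 5·17 − 225 − 5·(-653) = 3394
  W = 223 + 3·17 − 4·225 + 4·3394 = 12950
Change in W: 12950 − (-3265) = 16215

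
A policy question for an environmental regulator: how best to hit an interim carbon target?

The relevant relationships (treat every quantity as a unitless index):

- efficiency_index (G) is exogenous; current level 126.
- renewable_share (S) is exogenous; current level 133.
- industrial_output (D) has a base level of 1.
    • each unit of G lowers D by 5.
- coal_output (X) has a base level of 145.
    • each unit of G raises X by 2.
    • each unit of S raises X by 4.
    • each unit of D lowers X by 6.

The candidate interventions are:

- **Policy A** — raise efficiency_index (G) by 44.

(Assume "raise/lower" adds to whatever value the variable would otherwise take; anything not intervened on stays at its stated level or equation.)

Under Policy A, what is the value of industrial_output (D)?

Policy A (G + 44):
  G = 126 + 44 = 170
  D = 1 − 5·170 = -849

-849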